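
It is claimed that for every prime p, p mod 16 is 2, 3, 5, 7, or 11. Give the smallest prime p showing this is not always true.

p = 13

A counterexample is any prime p such that the claim fails; we check each in order.
p = 2: 2 mod 16 = 2.
p = 3: 3 mod 16 = 3.
p = 5: 5 mod 16 = 5.
p = 7: 7 mod 16 = 7.
p = 11: 11 mod 16 = 11.
p = 13: 13 mod 16 = 13 — not in {2, 3, 5, 7, 11}.
So p = 13 is the smallest counterexample.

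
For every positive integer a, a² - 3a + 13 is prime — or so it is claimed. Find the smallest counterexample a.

a = 12

We need the least positive integer a for which a² - 3a + 13 is not prime.
For a = 1, 2, 3, 4, …, 9, 10, 11 the conclusion holds.
a = 12: a² - 3a + 13 = 121 = 11 × 11, composite.
So a = 12 is the smallest counterexample.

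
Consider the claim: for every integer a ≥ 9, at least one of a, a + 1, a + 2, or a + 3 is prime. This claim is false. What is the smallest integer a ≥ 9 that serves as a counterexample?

The first 15 eligible values, up to a = 23, all satisfy the conclusion.
a = 24: 24 = 2 × 12; 25 = 5 × 5; 26 = 2 × 13; 27 = 3 × 9 — all composite.

a = 24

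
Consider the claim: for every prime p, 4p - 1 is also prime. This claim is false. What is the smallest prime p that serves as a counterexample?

p = 7

p = 2: 4p - 1 = 7, prime.
p = 3: 4p - 1 = 11, prime.
p = 5: 4p - 1 = 19, prime.
p = 7: 4p - 1 = 27 = 3 × 9, not prime.
Thus p = 7 disproves the claim, and no smaller p works.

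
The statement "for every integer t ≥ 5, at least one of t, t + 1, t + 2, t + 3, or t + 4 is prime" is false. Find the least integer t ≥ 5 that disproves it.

t = 24

We need the least integer t ≥ 5 for which t, t + 1, t + 2, t + 3, t + 4 are all composite.
For t = 5, 6, 7, 8, …, 21, 22, 23 the conclusion holds.
t = 24: 24 = 2 × 12; 25 = 5 × 5; 26 = 2 × 13; 27 = 3 × 9; 28 = 2 × 14 — all composite.
So t = 24 is the smallest counterexample.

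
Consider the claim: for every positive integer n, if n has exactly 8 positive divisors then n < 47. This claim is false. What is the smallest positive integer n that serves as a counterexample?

We need the least positive integer n for which n has exactly 8 positive divisors but the claim fails.
The first 4 eligible values, up to n = 42, all satisfy the conclusion.
n = 54: τ(54) = 8; 54 ≥ 47.

n = 54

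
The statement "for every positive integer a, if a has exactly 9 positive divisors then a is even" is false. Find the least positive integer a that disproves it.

a = 225

We need the least positive integer a for which a has exactly 9 positive divisors but a is odd.
For a = 36, 100, 196 the conclusion holds.
a = 225: divisors of 225: 9 divisors; 225 is odd.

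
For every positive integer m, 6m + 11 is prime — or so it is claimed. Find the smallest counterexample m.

m = 4

Check each positive integer m in order until 6m + 11 is not prime.
For m = 1, 2, 3 the conclusion holds.
m = 4: 6m + 11 = 35 = 5 × 7, composite.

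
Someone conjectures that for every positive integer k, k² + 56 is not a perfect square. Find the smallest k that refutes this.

k = 5

A counterexample is any positive integer k such that k² + 56 is a perfect square; we check each in order.
For k = 1, 2, 3, 4 the conclusion holds.
k = 5: 5² + 56 = 81 = 9², a perfect square.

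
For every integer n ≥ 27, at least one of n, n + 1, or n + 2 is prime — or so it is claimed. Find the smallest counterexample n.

n = 32

The first 5 eligible values, up to n = 31, all satisfy the conclusion.
n = 32: 32 = 2 × 16; 33 = 3 × 11; 34 = 2 × 17 — all composite.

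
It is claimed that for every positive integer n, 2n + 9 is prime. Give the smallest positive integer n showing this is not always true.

n = 1: 2n + 9 = 11, prime.
n = 2: 2n + 9 = 13, prime.
n = 3: 2n + 9 = 15 = 3 × 5, composite.

n = 3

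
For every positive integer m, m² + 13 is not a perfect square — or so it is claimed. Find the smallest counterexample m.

m = 6

m = 1: 1² + 13 = 14, not a perfect square.
m = 2: 2² + 13 = 17, not a perfect square.
m = 3: 3² + 13 = 22, not a perfect square.
m = 4: 4² + 13 = 29, not a perfect square.
m = 5: 5² + 13 = 38, not a perfect square.
m = 6: 6² + 13 = 49 = 7², a perfect square.
Hence m = 6 is a counterexample.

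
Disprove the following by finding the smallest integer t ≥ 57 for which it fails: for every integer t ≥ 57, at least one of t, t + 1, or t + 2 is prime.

Check each integer t ≥ 57 in order until t, t + 1, t + 2 are all composite.
The first 5 eligible values, up to t = 61, all satisfy the conclusion.
t = 62: 62 = 2 × 31; 63 = 3 × 21; 64 = 2 × 32 — all composite.

t = 62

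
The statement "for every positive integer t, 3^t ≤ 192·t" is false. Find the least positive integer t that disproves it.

We need the least positive integer t for which 3^t > 192·t.
t = 1: 3^t = 3 and 192·t = 192, so 3 ≤ 192.
t = 2: 3^t = 9 and 192·t = 384, so 9 ≤ 384.
t = 3: 3^t = 27 and 192·t = 576, so 27 ≤ 576.
t = 4: 3^t = 81 and 192·t = 768, so 81 ≤ 768.
t = 5: 3^t = 243 and 192·t = 960, so 243 ≤ 960.
t = 6: 3^t = 729 and 192·t = 1152, so 729 ≤ 1152.
t = 7: 3^t = 2187 and 192·t = 1344, so 2187 > 1344.

t = 7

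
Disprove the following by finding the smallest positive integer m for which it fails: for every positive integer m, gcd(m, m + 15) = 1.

We need the least positive integer m for which gcd(m, m + 15) > 1.
m = 1: gcd(1, 16) = 1.
m = 2: gcd(2, 17) = 1.
m = 3: gcd(3, 18) = 3.
Thus m = 3 disproves the claim, and no smaller m works.

m = 3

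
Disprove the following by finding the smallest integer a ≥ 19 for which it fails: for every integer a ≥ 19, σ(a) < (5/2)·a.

a = 24

Check each integer a ≥ 19 in order until the claim fails.
a = 19: σ(19) = 20; 20 < 95/2.
a = 20: σ(20) = 42; 42 < 50.
a = 21: σ(21) = 32; 32 < 105/2.
a = 22: σ(22) = 36; 36 < 55.
a = 23: σ(23) = 24; 24 < 115/2.
a = 24: σ(24) = 60; 60 ≥ 60.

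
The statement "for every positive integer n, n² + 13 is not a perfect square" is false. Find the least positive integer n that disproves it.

n = 6

A counterexample is any positive integer n such that n² + 13 is a perfect square; we check each in order.
The first 5 eligible values, up to n = 5, all satisfy the conclusion.
n = 6: 6² + 13 = 49 = 7², a perfect square.
Hence n = 6 is a counterexample.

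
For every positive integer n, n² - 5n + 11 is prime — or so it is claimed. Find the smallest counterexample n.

Check each positive integer n in order until n² - 5n + 11 is not prime.
For n = 1, 2, 3, 4, 5, 6 the conclusion holds.
n = 7: n² - 5n + 11 = 25 = 5 × 5, composite.

n = 7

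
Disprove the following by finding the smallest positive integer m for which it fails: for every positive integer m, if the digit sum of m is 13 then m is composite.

m = 67

Check each positive integer m in order until the digit sum of m is 13 but m is prime.
For m = 49, 58 the conclusion holds.
m = 67: digit sum 13; 67 is prime, not composite.
So m = 67 is the smallest counterexample.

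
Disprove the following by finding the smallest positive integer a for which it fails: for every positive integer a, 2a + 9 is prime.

a = 3

Check each positive integer a in order until 2a + 9 is not prime.
For a = 1, 2 the conclusion holds.
a = 3: 2a + 9 = 15 = 3 × 5, composite.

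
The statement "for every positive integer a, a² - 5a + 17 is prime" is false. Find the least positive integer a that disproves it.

a = 13

The first 12 eligible values, up to a = 12, all satisfy the conclusion.
a = 13: a² - 5a + 17 = 121 = 11 × 11, composite.
So a = 13 is the smallest counterexample.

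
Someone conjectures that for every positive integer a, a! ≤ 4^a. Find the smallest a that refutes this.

a = 9

A counterexample is any positive integer a such that a! > 4^a; we check each in order.
The first 8 eligible values, up to a = 8, all satisfy the conclusion.
a = 9: a! = 362880 and 4^a = 262144, so 362880 > 262144.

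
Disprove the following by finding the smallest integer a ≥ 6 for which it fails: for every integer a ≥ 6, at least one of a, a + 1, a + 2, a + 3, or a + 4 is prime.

Check each integer a ≥ 6 in order until a, a + 1, a + 2, a + 3, a + 4 are all composite.
For a = 6, 7, 8, 9, …, 21, 22, 23 the conclusion holds.
a = 24: 24 = 2 × 12; 25 = 5 × 5; 26 = 2 × 13; 27 = 3 × 9; 28 = 2 × 14 — all composite.
So a = 24 is the smallest counterexample.

a = 24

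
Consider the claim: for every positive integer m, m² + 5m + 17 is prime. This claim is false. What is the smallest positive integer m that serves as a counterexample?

m = 8

We need the least positive integer m for which m² + 5m + 17 is not prime.
For m = 1, 2, 3, 4, 5, 6, 7 the conclusion holds.
m = 8: m² + 5m + 17 = 121 = 11 × 11, composite.
So m = 8 is the smallest counterexample.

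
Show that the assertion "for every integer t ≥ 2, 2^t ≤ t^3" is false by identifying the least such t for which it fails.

Check each integer t ≥ 2 in order until 2^t > t^3.
t = 2: 2^t = 4 and t^3 = 8, so 4 ≤ 8.
t = 3: 2^t = 8 and t^3 = 27, so 8 ≤ 27.
t = 4: 2^t = 16 and t^3 = 64, so 16 ≤ 64.
t = 5: 2^t = 32 and t^3 = 125, so 32 ≤ 125.
t = 6: 2^t = 64 and t^3 = 216, so 64 ≤ 216.
t = 7: 2^t = 128 and t^3 = 343, so 128 ≤ 343.
t = 8: 2^t = 256 and t^3 = 512, so 256 ≤ 512.
t = 9: 2^t = 512 and t^3 = 729, so 512 ≤ 729.
t = 10: 2^t = 1024 and t^3 = 1000, so 1024 > 1000.
Hence t = 10 is a counterexample.

t = 10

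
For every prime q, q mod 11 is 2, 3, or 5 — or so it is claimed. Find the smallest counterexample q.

q = 7

We need the least prime q for which the claim fails.
For q = 2, 3, 5 the conclusion holds.
q = 7: 7 mod 11 = 7 — not in {2, 3, 5}.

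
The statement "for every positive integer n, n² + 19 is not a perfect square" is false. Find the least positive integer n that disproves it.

For n = 1, 2, 3, 4, 5, 6, 7, 8 the conclusion holds.
n = 9: 9² + 19 = 100 = 10², a perfect square.

n = 9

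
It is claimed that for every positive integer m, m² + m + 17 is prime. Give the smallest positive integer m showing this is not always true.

For m = 1, 2, 3, 4, …, 13, 14, 15 the conclusion holds.
m = 16: m² + m + 17 = 289 = 17 × 17, composite.
Hence m = 16 is a counterexample.

m = 16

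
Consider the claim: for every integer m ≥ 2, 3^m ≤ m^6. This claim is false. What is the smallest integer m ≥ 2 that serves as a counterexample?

m = 15

Check each integer m ≥ 2 in order until 3^m > m^6.
The first 13 eligible values, up to m = 14, all satisfy the conclusion.
m = 15: 3^m = 14348907 and m^6 = 11390625, so 14348907 > 11390625.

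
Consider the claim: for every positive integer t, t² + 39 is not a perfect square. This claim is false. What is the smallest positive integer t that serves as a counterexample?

t = 5

We need the least positive integer t for which t² + 39 is a perfect square.
The first 4 eligible values, up to t = 4, all satisfy the conclusion.
t = 5: 5² + 39 = 64 = 8², a perfect square.
So t = 5 is the smallest counterexample.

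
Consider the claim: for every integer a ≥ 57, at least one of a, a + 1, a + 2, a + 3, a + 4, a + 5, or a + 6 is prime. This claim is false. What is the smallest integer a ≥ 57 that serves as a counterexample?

a = 90

A counterexample is any integer a ≥ 57 such that a, a + 1, a + 2, a + 3, a + 4, a + 5, a + 6 are all composite; we check each in order.
The first 33 eligible values, up to a = 89, all satisfy the conclusion.
a = 90: 90 = 2 × 45; 91 = 7 × 13; 92 = 2 × 46; 93 = 3 × 31; 94 = 2 × 47; 95 = 5 × 19; 96 = 2 × 48 — all composite.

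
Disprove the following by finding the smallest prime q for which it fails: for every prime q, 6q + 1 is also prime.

q = 19

We need the least prime q for which 6q + 1 is not prime.
The first 7 eligible values, up to q = 17, all satisfy the conclusion.
q = 19: 6q + 1 = 115 = 5 × 23, not prime.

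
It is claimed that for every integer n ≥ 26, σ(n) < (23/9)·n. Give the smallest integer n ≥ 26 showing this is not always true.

A counterexample is any integer n ≥ 26 such that the claim fails; we check each in order.
For n = 26, 27, 28, 29, …, 45, 46, 47 the conclusion holds.
n = 48: σ(48) = 124; 124 ≥ 368/3.
Hence n = 48 is a counterexample.

n = 48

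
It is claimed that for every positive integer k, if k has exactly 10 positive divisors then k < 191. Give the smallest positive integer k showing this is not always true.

A counterexample is any positive integer k such that k has exactly 10 positive divisors but the claim fails; we check each in order.
For k = 48, 80, 112, 162, 176 the conclusion holds.
k = 208: τ(208) = 10; 208 ≥ 191.
Thus k = 208 disproves the claim, and no smaller k works.

k = 208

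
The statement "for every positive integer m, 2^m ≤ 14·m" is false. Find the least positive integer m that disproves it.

m = 7

For m = 1, 2, 3, 4, 5, 6 the conclusion holds.
m = 7: 2^m = 128 and 14·m = 98, so 128 > 98.
So m = 7 is the smallest counterexample.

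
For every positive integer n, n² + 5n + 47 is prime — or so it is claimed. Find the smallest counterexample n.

Check each positive integer n in order until n² + 5n + 47 is not prime.
The first 37 eligible values, up to n = 37, all satisfy the conclusion.
n = 38: n² + 5n + 47 = 1681 = 41 × 41, composite.

n = 38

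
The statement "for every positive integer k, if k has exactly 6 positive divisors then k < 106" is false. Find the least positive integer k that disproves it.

Check each positive integer k in order until k has exactly 6 positive divisors but the claim fails.
For k = 12, 18, 20, 28, …, 92, 98, 99 the conclusion holds.
k = 116: τ(116) = 6; 116 ≥ 106.

k = 116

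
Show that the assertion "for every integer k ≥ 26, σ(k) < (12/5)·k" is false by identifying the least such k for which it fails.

k = 30

We need the least integer k ≥ 26 for which the claim fails.
k = 26: σ(26) = 42; 42 < 312/5.
k = 27: σ(27) = 40; 40 < 324/5.
k = 28: σ(28) = 56; 56 < 336/5.
k = 29: σ(29) = 30; 30 < 348/5.
k = 30: σ(30) = 72; 72 ≥ 72.
Thus k = 30 disproves the claim, and no smaller k works.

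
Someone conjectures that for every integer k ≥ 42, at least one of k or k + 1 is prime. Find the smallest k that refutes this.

k = 44

A counterexample is any integer k ≥ 42 such that k, k + 1 are both composite; we check each in order.
For k = 42, 43 the conclusion holds.
k = 44: 44 = 2 × 22; 45 = 3 × 15 — both composite.
Hence k = 44 is a counterexample.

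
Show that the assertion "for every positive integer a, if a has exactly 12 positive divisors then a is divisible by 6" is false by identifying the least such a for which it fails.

a = 140

A counterexample is any positive integer a such that a has exactly 12 positive divisors but a is not divisible by 6; we check each in order.
For a = 60, 72, 84, 90, 96, 108, 126, 132 the conclusion holds.
a = 140: τ(140) = 12; 140 mod 6 = 2.
So a = 140 is the smallest counterexample.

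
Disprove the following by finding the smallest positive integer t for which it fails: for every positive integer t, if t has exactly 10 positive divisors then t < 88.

t = 112

t = 48: τ(48) = 10; 48 < 88.
t = 80: τ(80) = 10; 80 < 88.
t = 112: τ(112) = 10; 112 ≥ 88.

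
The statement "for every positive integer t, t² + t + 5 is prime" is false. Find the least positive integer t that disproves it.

We need the least positive integer t for which t² + t + 5 is not prime.
For t = 1, 2, 3 the conclusion holds.
t = 4: t² + t + 5 = 25 = 5 × 5, composite.
Thus t = 4 disproves the claim, and no smaller t works.

t = 4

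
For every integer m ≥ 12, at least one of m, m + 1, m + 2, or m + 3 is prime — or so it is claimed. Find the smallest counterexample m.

m = 24

For m = 12, 13, 14, 15, …, 21, 22, 23 the conclusion holds.
m = 24: 24 = 2 × 12; 25 = 5 × 5; 26 = 2 × 13; 27 = 3 × 9 — all composite.
Thus m = 24 disproves the claim, and no smaller m works.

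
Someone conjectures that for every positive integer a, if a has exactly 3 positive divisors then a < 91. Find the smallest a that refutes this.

We need the least positive integer a for which a has exactly 3 positive divisors but the claim fails.
a = 4: τ(4) = 3; 4 < 91.
a = 9: τ(9) = 3; 9 < 91.
a = 25: τ(25) = 3; 25 < 91.
a = 49: τ(49) = 3; 49 < 91.
a = 121: τ(121) = 3; 121 ≥ 91.
So a = 121 is the smallest counterexample.

a = 121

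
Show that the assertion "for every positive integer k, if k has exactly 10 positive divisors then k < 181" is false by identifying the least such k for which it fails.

For k = 48, 80, 112, 162, 176 the conclusion holds.
k = 208: τ(208) = 10; 208 ≥ 181.

k = 208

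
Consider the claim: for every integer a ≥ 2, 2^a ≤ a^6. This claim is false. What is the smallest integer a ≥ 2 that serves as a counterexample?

a = 30

A counterexample is any integer a ≥ 2 such that 2^a > a^6; we check each in order.
The first 28 eligible values, up to a = 29, all satisfy the conclusion.
a = 30: 2^a = 1073741824 and a^6 = 729000000, so 1073741824 > 729000000.
Thus a = 30 disproves the claim, and no smaller a works.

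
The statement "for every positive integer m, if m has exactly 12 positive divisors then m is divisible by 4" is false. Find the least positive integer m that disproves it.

m = 90

We need the least positive integer m for which m has exactly 12 positive divisors but m is not divisible by 4.
m = 60: τ(60) = 12; 60 mod 4 = 0.
m = 72: τ(72) = 12; 72 mod 4 = 0.
m = 84: τ(84) = 12; 84 mod 4 = 0.
m = 90: τ(90) = 12; 90 mod 4 = 2.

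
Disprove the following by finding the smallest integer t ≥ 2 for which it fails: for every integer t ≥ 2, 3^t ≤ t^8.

A counterexample is any integer t ≥ 2 such that 3^t > t^8; we check each in order.
The first 21 eligible values, up to t = 22, all satisfy the conclusion.
t = 23: 3^t = 94143178827 and t^8 = 78310985281, so 94143178827 > 78310985281.

t = 23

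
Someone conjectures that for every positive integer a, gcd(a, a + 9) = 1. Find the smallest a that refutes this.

a = 3

We need the least positive integer a for which gcd(a, a + 9) > 1.
a = 1: gcd(1, 10) = 1.
a = 2: gcd(2, 11) = 1.
a = 3: gcd(3, 12) = 3.
Hence a = 3 is a counterexample.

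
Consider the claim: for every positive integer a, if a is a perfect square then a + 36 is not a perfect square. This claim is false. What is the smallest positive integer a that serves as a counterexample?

a = 64

Check each positive integer a in order until a is a perfect square but a + 36 is a perfect square.
For a = 1, 4, 9, 16, 25, 36, 49 the conclusion holds.
a = 64: 64 = 8² and 64 + 36 = 100 = 10².
Hence a = 64 is a counterexample.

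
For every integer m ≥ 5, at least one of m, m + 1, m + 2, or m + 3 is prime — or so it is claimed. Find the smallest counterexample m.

We need the least integer m ≥ 5 for which m, m + 1, m + 2, m + 3 are all composite.
For m = 5, 6, 7, 8, …, 21, 22, 23 the conclusion holds.
m = 24: 24 = 2 × 12; 25 = 5 × 5; 26 = 2 × 13; 27 = 3 × 9 — all composite.

m = 24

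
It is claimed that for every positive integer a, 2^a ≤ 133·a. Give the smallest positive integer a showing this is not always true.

A counterexample is any positive integer a such that 2^a > 133·a; we check each in order.
The first 10 eligible values, up to a = 10, all satisfy the conclusion.
a = 11: 2^a = 2048 and 133·a = 1463, so 2048 > 1463.

a = 11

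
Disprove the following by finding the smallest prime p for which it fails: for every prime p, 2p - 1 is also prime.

p = 5

Check each prime p in order until 2p - 1 is not prime.
For p = 2, 3 the conclusion holds.
p = 5: 2p - 1 = 9 = 3 × 3, not prime.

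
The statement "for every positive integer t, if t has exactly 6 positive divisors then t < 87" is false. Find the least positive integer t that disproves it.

t = 92

We need the least positive integer t for which t has exactly 6 positive divisors but the claim fails.
For t = 12, 18, 20, 28, …, 68, 75, 76 the conclusion holds.
t = 92: τ(92) = 6; 92 ≥ 87.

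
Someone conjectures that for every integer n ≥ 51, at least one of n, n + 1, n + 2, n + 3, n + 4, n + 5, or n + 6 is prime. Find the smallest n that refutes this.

n = 90

Check each integer n ≥ 51 in order until n, n + 1, n + 2, n + 3, n + 4, n + 5, n + 6 are all composite.
For n = 51, 52, 53, 54, …, 87, 88, 89 the conclusion holds.
n = 90: 90 = 2 × 45; 91 = 7 × 13; 92 = 2 × 46; 93 = 3 × 31; 94 = 2 × 47; 95 = 5 × 19; 96 = 2 × 48 — all composite.
Hence n = 90 is a counterexample.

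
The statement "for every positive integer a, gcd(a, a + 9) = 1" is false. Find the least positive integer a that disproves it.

A counterexample is any positive integer a such that gcd(a, a + 9) > 1; we check each in order.
For a = 1, 2 the conclusion holds.
a = 3: gcd(3, 12) = 3.
Thus a = 3 disproves the claim, and no smaller a works.

a = 3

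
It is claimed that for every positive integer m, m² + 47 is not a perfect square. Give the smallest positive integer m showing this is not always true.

m = 23

The first 22 eligible values, up to m = 22, all satisfy the conclusion.
m = 23: 23² + 47 = 576 = 24², a perfect square.
Hence m = 23 is a counterexample.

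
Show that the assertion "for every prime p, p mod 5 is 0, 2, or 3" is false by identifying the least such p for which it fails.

p = 11

The first 4 eligible values, up to p = 7, all satisfy the conclusion.
p = 11: 11 mod 5 = 1 — not in {0, 2, 3}.
Hence p = 11 is a counterexample.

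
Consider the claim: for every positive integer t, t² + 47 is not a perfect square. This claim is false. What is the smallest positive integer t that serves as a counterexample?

t = 23

A counterexample is any positive integer t such that t² + 47 is a perfect square; we check each in order.
For t = 1, 2, 3, 4, …, 20, 21, 22 the conclusion holds.
t = 23: 23² + 47 = 576 = 24², a perfect square.
So t = 23 is the smallest counterexample.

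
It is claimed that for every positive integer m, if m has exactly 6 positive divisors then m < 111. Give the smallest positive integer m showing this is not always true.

For m = 12, 18, 20, 28, …, 92, 98, 99 the conclusion holds.
m = 116: τ(116) = 6; 116 ≥ 111.

m = 116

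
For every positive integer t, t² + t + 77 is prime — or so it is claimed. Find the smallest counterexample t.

t = 6

The first 5 eligible values, up to t = 5, all satisfy the conclusion.
t = 6: t² + t + 77 = 119 = 7 × 17, composite.
Thus t = 6 disproves the claim, and no smaller t works.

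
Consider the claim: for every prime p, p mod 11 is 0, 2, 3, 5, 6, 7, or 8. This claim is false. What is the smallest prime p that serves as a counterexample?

We need the least prime p for which the claim fails.
p = 2: 2 mod 11 = 2.
p = 3: 3 mod 11 = 3.
p = 5: 5 mod 11 = 5.
p = 7: 7 mod 11 = 7.
p = 11: 11 mod 11 = 0.
p = 13: 13 mod 11 = 2.
p = 17: 17 mod 11 = 6.
p = 19: 19 mod 11 = 8.
p = 23: 23 mod 11 = 1 — not in {0, 2, 3, 5, 6, 7, 8}.
So p = 23 is the smallest counterexample.

p = 23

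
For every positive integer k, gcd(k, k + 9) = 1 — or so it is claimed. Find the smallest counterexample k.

We need the least positive integer k for which gcd(k, k + 9) > 1.
k = 1: gcd(1, 10) = 1.
k = 2: gcd(2, 11) = 1.
k = 3: gcd(3, 12) = 3.

k = 3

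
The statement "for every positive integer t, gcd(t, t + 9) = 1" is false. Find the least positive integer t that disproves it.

For t = 1, 2 the conclusion holds.
t = 3: gcd(3, 12) = 3.
Hence t = 3 is a counterexample.

t = 3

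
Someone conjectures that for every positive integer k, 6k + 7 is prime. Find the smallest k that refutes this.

k = 3

A counterexample is any positive integer k such that 6k + 7 is not prime; we check each in order.
k = 1: 6k + 7 = 13, prime.
k = 2: 6k + 7 = 19, prime.
k = 3: 6k + 7 = 25 = 5 × 5, composite.
Hence k = 3 is a counterexample.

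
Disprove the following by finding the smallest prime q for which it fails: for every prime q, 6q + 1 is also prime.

For q = 2, 3, 5, 7, 11, 13, 17 the conclusion holds.
q = 19: 6q + 1 = 115 = 5 × 23, not prime.
Hence q = 19 is a counterexample.

q = 19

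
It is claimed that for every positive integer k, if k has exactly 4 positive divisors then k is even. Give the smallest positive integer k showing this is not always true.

We need the least positive integer k for which k has exactly 4 positive divisors but k is odd.
k = 6: divisors of 6: 1, 2, 3, 6; 6 is even.
k = 8: divisors of 8: 1, 2, 4, 8; 8 is even.
k = 10: divisors of 10: 1, 2, 5, 10; 10 is even.
k = 14: divisors of 14: 1, 2, 7, 14; 14 is even.
k = 15: divisors of 15: 1, 3, 5, 15; 15 is odd.

k = 15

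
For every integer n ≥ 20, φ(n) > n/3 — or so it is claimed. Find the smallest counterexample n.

n = 20: φ(20) = 8 and 20/3 = 20/3, so φ(20) > 20/3.
n = 21: φ(21) = 12 and 21/3 = 7, so φ(21) > 21/3.
n = 22: φ(22) = 10 and 22/3 = 22/3, so φ(22) > 22/3.
n = 23: φ(23) = 22 and 23/3 = 23/3, so φ(23) > 23/3.
n = 24: φ(24) = 8 and 24/3 = 8, so φ(24) ≤ 24/3.
Thus n = 24 disproves the claim, and no smaller n works.

n = 24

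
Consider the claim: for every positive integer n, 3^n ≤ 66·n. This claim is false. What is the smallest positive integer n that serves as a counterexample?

For n = 1, 2, 3, 4, 5 the conclusion holds.
n = 6: 3^n = 729 and 66·n = 396, so 729 > 396.
Thus n = 6 disproves the claim, and no smaller n works.

n = 6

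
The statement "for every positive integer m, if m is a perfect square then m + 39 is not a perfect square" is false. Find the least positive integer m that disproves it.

m = 25

We need the least positive integer m for which m is a perfect square but m + 39 is a perfect square.
The first 4 eligible values, up to m = 16, all satisfy the conclusion.
m = 25: 25 = 5² and 25 + 39 = 64 = 8².
So m = 25 is the smallest counterexample.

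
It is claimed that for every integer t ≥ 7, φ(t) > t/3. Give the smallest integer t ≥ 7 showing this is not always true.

For t = 7, 8, 9, 10, 11 the conclusion holds.
t = 12: φ(12) = 4 and 12/3 = 4, so φ(12) ≤ 12/3.

t = 12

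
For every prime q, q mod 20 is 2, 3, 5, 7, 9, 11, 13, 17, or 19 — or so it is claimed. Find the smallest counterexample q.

q = 41

A counterexample is any prime q such that the claim fails; we check each in order.
The first 12 eligible values, up to q = 37, all satisfy the conclusion.
q = 41: 41 mod 20 = 1 — not in {2, 3, 5, 7, 9, 11, 13, 17, 19}.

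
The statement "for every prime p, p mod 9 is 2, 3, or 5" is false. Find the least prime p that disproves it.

p = 7

Check each prime p in order until the claim fails.
For p = 2, 3, 5 the conclusion holds.
p = 7: 7 mod 9 = 7 — not in {2, 3, 5}.
So p = 7 is the smallest counterexample.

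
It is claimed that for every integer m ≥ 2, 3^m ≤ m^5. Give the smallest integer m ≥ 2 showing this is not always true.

m = 11

For m = 2, 3, 4, 5, 6, 7, 8, 9, 10 the conclusion holds.
m = 11: 3^m = 177147 and m^5 = 161051, so 177147 > 161051.
Thus m = 11 disproves the claim, and no smaller m works.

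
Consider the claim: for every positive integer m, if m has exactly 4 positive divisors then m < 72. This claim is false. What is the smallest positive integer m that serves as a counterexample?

m = 74

Check each positive integer m in order until m has exactly 4 positive divisors but the claim fails.
The first 22 eligible values, up to m = 69, all satisfy the conclusion.
m = 74: τ(74) = 4; 74 ≥ 72.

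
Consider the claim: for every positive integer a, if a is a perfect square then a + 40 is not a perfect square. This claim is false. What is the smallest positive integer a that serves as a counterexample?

Check each positive integer a in order until a is a perfect square but a + 40 is a perfect square.
a = 1: 1 + 40 = 41, not a perfect square.
a = 4: 4 + 40 = 44, not a perfect square.
a = 9: 9 = 3² and 9 + 40 = 49 = 7².
Thus a = 9 disproves the claim, and no smaller a works.

a = 9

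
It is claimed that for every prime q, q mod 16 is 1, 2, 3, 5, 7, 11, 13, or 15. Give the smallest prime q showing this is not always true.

q = 41

Check each prime q in order until the claim fails.
For q = 2, 3, 5, 7, …, 29, 31, 37 the conclusion holds.
q = 41: 41 mod 16 = 9 — not in {1, 2, 3, 5, 7, 11, 13, 15}.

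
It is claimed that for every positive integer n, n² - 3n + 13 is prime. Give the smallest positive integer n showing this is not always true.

n = 12

We need the least positive integer n for which n² - 3n + 13 is not prime.
The first 11 eligible values, up to n = 11, all satisfy the conclusion.
n = 12: n² - 3n + 13 = 121 = 11 × 11, composite.
Thus n = 12 disproves the claim, and no smaller n works.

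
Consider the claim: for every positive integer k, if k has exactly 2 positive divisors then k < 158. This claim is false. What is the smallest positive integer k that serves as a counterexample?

For k = 2, 3, 5, 7, …, 149, 151, 157 the conclusion holds.
k = 163: τ(163) = 2; 163 ≥ 158.

k = 163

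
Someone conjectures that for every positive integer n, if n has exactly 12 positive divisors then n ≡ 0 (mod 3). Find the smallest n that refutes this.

n = 140

The first 8 eligible values, up to n = 132, all satisfy the conclusion.
n = 140: τ(140) = 12; 140 ≡ 2 (mod 3).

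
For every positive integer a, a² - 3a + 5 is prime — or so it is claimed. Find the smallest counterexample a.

a = 4

We need the least positive integer a for which a² - 3a + 5 is not prime.
a = 1: a² - 3a + 5 = 3, prime.
a = 2: a² - 3a + 5 = 3, prime.
a = 3: a² - 3a + 5 = 5, prime.
a = 4: a² - 3a + 5 = 9 = 3 × 3, composite.
Thus a = 4 disproves the claim, and no smaller a works.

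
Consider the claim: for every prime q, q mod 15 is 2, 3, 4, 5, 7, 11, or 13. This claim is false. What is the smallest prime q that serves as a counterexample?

Check each prime q in order until the claim fails.
The first 8 eligible values, up to q = 19, all satisfy the conclusion.
q = 23: 23 mod 15 = 8 — not in {2, 3, 4, 5, 7, 11, 13}.

q = 23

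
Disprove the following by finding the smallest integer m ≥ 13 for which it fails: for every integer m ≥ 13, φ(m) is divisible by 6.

m = 13: φ(13) = 12; 12 mod 6 = 0.
m = 14: φ(14) = 6; 6 mod 6 = 0.
m = 15: φ(15) = 8; 8 mod 6 = 2.
So m = 15 is the smallest counterexample.

m = 15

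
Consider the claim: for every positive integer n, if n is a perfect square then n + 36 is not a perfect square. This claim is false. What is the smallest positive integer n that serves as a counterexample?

We need the least positive integer n for which n is a perfect square but n + 36 is a perfect square.
For n = 1, 4, 9, 16, 25, 36, 49 the conclusion holds.
n = 64: 64 = 8² and 64 + 36 = 100 = 10².

n = 64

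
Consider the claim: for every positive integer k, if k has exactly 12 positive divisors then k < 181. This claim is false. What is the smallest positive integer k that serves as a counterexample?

The first 12 eligible values, up to k = 160, all satisfy the conclusion.
k = 198: τ(198) = 12; 198 ≥ 181.
Thus k = 198 disproves the claim, and no smaller k works.

k = 198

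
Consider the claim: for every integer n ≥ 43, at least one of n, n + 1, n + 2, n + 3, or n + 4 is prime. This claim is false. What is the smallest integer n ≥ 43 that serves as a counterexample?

A counterexample is any integer n ≥ 43 such that n, n + 1, n + 2, n + 3, n + 4 are all composite; we check each in order.
For n = 43, 44, 45, 46, 47 the conclusion holds.
n = 48: 48 = 2 × 24; 49 = 7 × 7; 50 = 2 × 25; 51 = 3 × 17; 52 = 2 × 26 — all composite.
Hence n = 48 is a counterexample.

n = 48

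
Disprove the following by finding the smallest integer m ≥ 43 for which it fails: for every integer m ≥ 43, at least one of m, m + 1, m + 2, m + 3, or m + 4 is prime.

m = 48

Check each integer m ≥ 43 in order until m, m + 1, m + 2, m + 3, m + 4 are all composite.
For m = 43, 44, 45, 46, 47 the conclusion holds.
m = 48: 48 = 2 × 24; 49 = 7 × 7; 50 = 2 × 25; 51 = 3 × 17; 52 = 2 × 26 — all composite.
Thus m = 48 disproves the claim, and no smaller m works.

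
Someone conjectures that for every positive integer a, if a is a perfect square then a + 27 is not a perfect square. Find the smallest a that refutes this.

a = 9

A counterexample is any positive integer a such that a is a perfect square but a + 27 is a perfect square; we check each in order.
For a = 1, 4 the conclusion holds.
a = 9: 9 = 3² and 9 + 27 = 36 = 6².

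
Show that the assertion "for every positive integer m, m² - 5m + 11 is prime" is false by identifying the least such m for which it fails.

m = 7

We need the least positive integer m for which m² - 5m + 11 is not prime.
For m = 1, 2, 3, 4, 5, 6 the conclusion holds.
m = 7: m² - 5m + 11 = 25 = 5 × 5, composite.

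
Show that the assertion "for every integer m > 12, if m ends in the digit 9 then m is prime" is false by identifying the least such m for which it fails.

m = 39

Check each integer m > 12 in order until m ends in the digit 9 but m is not prime.
m = 19: 19 ends in 9 and is prime.
m = 29: 29 ends in 9 and is prime.
m = 39: 39 ends in 9; 39 = 3 × 13, composite.
Thus m = 39 disproves the claim, and no smaller m works.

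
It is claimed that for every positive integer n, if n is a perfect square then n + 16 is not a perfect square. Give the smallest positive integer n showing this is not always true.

A counterexample is any positive integer n such that n is a perfect square but n + 16 is a perfect square; we check each in order.
For n = 1, 4 the conclusion holds.
n = 9: 9 = 3² and 9 + 16 = 25 = 5².
Hence n = 9 is a counterexample.

n = 9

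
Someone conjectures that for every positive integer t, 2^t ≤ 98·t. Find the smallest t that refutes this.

t = 10

A counterexample is any positive integer t such that 2^t > 98·t; we check each in order.
The first 9 eligible values, up to t = 9, all satisfy the conclusion.
t = 10: 2^t = 1024 and 98·t = 980, so 1024 > 980.
Thus t = 10 disproves the claim, and no smaller t works.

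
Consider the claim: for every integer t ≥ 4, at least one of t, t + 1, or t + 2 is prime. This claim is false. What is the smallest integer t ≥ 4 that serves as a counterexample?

A counterexample is any integer t ≥ 4 such that t, t + 1, t + 2 are all composite; we check each in order.
t = 4: 5 is prime.
t = 5: 5 is prime.
t = 6: 7 is prime.
t = 7: 7 is prime.
t = 8: 8 = 2 × 4; 9 = 3 × 3; 10 = 2 × 5 — all composite.
Hence t = 8 is a counterexample.

t = 8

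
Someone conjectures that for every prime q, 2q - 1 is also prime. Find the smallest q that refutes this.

A counterexample is any prime q such that 2q - 1 is not prime; we check each in order.
q = 2: 2q - 1 = 3, prime.
q = 3: 2q - 1 = 5, prime.
q = 5: 2q - 1 = 9 = 3 × 3, not prime.

q = 5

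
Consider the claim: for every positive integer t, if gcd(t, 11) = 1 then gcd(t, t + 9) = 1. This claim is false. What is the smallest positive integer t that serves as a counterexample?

For t = 1, 2 the conclusion holds.
t = 3: gcd(3, 12) = 3.

t = 3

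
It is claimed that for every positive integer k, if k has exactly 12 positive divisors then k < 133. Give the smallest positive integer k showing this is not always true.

k = 140

A counterexample is any positive integer k such that k has exactly 12 positive divisors but the claim fails; we check each in order.
For k = 60, 72, 84, 90, 96, 108, 126, 132 the conclusion holds.
k = 140: τ(140) = 12; 140 ≥ 133.
Hence k = 140 is a counterexample.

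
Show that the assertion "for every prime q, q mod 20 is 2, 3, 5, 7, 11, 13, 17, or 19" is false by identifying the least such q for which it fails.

q = 29

We need the least prime q for which the claim fails.
The first 9 eligible values, up to q = 23, all satisfy the conclusion.
q = 29: 29 mod 20 = 9 — not in {2, 3, 5, 7, 11, 13, 17, 19}.
Thus q = 29 disproves the claim, and no smaller q works.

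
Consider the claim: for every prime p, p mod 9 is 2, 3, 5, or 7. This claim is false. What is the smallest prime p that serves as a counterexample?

p = 13

A counterexample is any prime p such that the claim fails; we check each in order.
For p = 2, 3, 5, 7, 11 the conclusion holds.
p = 13: 13 mod 9 = 4 — not in {2, 3, 5, 7}.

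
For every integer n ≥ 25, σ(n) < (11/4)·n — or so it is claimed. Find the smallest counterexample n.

n = 60

The first 35 eligible values, up to n = 59, all satisfy the conclusion.
n = 60: σ(60) = 168; 168 ≥ 165.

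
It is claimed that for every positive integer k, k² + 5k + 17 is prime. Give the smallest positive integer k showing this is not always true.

Check each positive integer k in order until k² + 5k + 17 is not prime.
For k = 1, 2, 3, 4, 5, 6, 7 the conclusion holds.
k = 8: k² + 5k + 17 = 121 = 11 × 11, composite.
Hence k = 8 is a counterexample.

k = 8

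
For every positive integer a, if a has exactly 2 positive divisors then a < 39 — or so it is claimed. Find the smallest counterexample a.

a = 41

We need the least positive integer a for which a has exactly 2 positive divisors but the claim fails.
For a = 2, 3, 5, 7, …, 29, 31, 37 the conclusion holds.
a = 41: τ(41) = 2; 41 ≥ 39.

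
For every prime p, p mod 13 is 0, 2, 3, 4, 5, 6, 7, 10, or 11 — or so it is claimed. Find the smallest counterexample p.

p = 47

We need the least prime p for which the claim fails.
The first 14 eligible values, up to p = 43, all satisfy the conclusion.
p = 47: 47 mod 13 = 8 — not in {0, 2, 3, 4, 5, 6, 7, 10, 11}.
So p = 47 is the smallest counterexample.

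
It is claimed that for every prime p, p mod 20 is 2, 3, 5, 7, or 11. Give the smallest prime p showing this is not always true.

p = 13

For p = 2, 3, 5, 7, 11 the conclusion holds.
p = 13: 13 mod 20 = 13 — not in {2, 3, 5, 7, 11}.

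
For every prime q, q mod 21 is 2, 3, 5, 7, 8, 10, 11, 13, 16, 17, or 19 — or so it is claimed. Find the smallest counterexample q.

We need the least prime q for which the claim fails.
For q = 2, 3, 5, 7, …, 29, 31, 37 the conclusion holds.
q = 41: 41 mod 21 = 20 — not in {2, 3, 5, 7, 8, 10, 11, 13, 16, 17, 19}.
Thus q = 41 disproves the claim, and no smaller q works.

q = 41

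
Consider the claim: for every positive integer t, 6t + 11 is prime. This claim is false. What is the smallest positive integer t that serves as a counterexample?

Check each positive integer t in order until 6t + 11 is not prime.
t = 1: 6t + 11 = 17, prime.
t = 2: 6t + 11 = 23, prime.
t = 3: 6t + 11 = 29, prime.
t = 4: 6t + 11 = 35 = 5 × 7, composite.

t = 4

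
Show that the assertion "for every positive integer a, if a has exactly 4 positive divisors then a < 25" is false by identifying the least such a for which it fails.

a = 26

We need the least positive integer a for which a has exactly 4 positive divisors but the claim fails.
a = 6: τ(6) = 4; 6 < 25.
a = 8: τ(8) = 4; 8 < 25.
a = 10: τ(10) = 4; 10 < 25.
a = 14: τ(14) = 4; 14 < 25.
a = 15: τ(15) = 4; 15 < 25.
a = 21: τ(21) = 4; 21 < 25.
a = 22: τ(22) = 4; 22 < 25.
a = 26: τ(26) = 4; 26 ≥ 25.
Thus a = 26 disproves the claim, and no smaller a works.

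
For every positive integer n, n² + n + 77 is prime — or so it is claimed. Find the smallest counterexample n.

n = 1: n² + n + 77 = 79, prime.
n = 2: n² + n + 77 = 83, prime.
n = 3: n² + n + 77 = 89, prime.
n = 4: n² + n + 77 = 97, prime.
n = 5: n² + n + 77 = 107, prime.
n = 6: n² + n + 77 = 119 = 7 × 17, composite.

n = 6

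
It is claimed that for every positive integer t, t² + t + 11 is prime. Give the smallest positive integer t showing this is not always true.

t = 10

A counterexample is any positive integer t such that t² + t + 11 is not prime; we check each in order.
The first 9 eligible values, up to t = 9, all satisfy the conclusion.
t = 10: t² + t + 11 = 121 = 11 × 11, composite.
So t = 10 is the smallest counterexample.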